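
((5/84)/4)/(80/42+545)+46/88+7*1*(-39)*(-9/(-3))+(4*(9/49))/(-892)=-3615610618839/4417480144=-818.48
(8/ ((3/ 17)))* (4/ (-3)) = -544/ 9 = -60.44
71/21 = 3.38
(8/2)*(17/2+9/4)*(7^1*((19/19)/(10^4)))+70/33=709933/330000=2.15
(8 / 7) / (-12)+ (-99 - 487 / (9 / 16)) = -60787 / 63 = -964.87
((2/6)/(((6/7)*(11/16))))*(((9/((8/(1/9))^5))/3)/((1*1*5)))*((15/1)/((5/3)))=0.00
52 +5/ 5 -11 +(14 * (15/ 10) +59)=122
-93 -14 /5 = -479 /5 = -95.80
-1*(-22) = 22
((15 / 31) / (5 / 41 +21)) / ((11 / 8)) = 2460 / 147653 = 0.02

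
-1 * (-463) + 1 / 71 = 32874 / 71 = 463.01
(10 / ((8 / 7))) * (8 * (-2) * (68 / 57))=-9520 / 57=-167.02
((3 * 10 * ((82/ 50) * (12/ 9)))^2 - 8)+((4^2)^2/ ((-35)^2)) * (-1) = 1052312/ 245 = 4295.15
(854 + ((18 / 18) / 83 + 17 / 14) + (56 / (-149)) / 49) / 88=148070849 / 15236144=9.72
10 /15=2 /3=0.67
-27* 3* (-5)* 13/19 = 5265/19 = 277.11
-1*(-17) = 17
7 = 7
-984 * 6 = -5904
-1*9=-9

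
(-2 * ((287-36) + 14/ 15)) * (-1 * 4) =30232/ 15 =2015.47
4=4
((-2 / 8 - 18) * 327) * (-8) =47742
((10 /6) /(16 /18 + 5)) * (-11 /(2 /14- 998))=21 /6731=0.00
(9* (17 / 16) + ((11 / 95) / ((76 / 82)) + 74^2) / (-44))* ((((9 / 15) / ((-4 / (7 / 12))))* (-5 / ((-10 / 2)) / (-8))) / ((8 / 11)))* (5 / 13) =-255498649 / 384450560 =-0.66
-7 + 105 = 98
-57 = -57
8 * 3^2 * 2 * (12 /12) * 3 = 432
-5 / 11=-0.45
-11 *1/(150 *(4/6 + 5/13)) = -143/2050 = -0.07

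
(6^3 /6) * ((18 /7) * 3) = 1944 /7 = 277.71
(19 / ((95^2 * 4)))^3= 1 / 6859000000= 0.00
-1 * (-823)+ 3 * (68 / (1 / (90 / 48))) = 2411 / 2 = 1205.50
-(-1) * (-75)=-75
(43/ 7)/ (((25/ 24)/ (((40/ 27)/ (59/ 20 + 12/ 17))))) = 187136/ 78309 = 2.39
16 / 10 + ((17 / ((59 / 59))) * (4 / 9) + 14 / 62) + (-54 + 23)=-30158 / 1395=-21.62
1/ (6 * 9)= 1/ 54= 0.02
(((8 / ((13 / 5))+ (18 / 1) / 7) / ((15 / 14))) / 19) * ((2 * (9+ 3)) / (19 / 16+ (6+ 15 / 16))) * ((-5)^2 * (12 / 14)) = 394752 / 22477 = 17.56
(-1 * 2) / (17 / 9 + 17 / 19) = -171 / 238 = -0.72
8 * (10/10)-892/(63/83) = -73532/63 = -1167.17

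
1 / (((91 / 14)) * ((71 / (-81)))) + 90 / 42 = 12711 / 6461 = 1.97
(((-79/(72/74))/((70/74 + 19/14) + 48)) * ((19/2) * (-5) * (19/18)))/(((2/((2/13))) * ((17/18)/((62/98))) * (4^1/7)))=6051589205/829237968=7.30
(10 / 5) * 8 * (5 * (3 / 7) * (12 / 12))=34.29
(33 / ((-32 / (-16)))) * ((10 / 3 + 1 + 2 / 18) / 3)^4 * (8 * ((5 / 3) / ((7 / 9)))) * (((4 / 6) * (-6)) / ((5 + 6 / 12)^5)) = -6553600000 / 6051754863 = -1.08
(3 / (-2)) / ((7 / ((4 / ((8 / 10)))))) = -1.07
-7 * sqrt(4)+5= -9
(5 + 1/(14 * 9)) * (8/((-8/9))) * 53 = -33443/14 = -2388.79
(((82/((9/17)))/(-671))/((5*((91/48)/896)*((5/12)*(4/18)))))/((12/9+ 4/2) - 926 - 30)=77082624/311629175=0.25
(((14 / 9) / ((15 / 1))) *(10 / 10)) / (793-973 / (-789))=1841 / 14099625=0.00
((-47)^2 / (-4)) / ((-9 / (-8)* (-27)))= 4418 / 243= 18.18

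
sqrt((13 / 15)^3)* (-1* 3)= -13* sqrt(195) / 75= -2.42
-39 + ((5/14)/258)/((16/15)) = -751271/19264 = -39.00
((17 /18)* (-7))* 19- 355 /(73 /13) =-248123 /1314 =-188.83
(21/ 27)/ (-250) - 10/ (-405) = 437/ 20250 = 0.02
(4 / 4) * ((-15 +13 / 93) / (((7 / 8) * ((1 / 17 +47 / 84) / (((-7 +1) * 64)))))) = 288694272 / 27373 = 10546.68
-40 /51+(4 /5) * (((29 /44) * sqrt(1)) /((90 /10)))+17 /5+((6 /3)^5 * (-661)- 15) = -178097801 /8415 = -21164.33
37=37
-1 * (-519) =519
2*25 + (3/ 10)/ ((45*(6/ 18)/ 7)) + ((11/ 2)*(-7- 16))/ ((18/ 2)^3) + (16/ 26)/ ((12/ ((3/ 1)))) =11874757/ 236925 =50.12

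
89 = 89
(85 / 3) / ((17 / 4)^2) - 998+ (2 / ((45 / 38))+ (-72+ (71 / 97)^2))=-1066.21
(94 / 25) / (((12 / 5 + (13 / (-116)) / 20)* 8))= 5452 / 27775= 0.20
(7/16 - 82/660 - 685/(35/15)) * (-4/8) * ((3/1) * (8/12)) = 5419411/18480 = 293.26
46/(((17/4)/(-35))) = -6440/17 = -378.82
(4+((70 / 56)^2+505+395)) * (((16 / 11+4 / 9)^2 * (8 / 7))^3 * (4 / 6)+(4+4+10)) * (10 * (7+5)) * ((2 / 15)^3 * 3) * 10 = 7261817403310727970256 / 14531746106004435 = 499720.91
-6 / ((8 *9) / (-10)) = 5 / 6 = 0.83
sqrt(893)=29.88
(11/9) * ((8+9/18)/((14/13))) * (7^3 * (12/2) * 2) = 119119/3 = 39706.33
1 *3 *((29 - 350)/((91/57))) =-54891/91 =-603.20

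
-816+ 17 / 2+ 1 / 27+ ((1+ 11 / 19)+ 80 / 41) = -33818237 / 42066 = -803.93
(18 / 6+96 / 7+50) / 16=467 / 112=4.17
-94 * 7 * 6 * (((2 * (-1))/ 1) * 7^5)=132708072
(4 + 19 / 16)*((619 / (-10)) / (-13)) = 51377 / 2080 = 24.70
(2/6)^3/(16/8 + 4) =1/162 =0.01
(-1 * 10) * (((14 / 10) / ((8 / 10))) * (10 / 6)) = -175 / 6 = -29.17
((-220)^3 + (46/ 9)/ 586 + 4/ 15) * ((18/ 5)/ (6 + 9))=-280787752738/ 109875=-2555519.93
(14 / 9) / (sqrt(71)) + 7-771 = -764 + 14 * sqrt(71) / 639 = -763.82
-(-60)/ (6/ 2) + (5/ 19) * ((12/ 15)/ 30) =5702/ 285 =20.01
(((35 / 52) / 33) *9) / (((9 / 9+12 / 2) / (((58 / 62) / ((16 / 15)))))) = 6525 / 283712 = 0.02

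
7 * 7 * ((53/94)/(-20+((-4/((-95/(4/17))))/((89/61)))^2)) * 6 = -160960114002975/19420120440428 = -8.29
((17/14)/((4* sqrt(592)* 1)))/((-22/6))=-51* sqrt(37)/91168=-0.00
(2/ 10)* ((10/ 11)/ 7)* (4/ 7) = 8/ 539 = 0.01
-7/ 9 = -0.78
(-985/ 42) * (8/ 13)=-3940/ 273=-14.43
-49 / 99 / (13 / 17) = -833 / 1287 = -0.65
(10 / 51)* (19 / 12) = 95 / 306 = 0.31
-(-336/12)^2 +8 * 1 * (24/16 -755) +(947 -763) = -6628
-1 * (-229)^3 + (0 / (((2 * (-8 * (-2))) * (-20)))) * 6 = 12008989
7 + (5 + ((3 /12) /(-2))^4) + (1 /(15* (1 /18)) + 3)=331781 /20480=16.20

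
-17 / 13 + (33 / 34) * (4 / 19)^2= -100897 / 79781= -1.26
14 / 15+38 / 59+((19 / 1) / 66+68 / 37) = 2667689 / 720390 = 3.70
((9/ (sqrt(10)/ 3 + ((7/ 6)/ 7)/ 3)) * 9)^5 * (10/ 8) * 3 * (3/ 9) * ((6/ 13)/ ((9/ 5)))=-17887849008534051073200/ 77520326855387 + 21940582600534176036000 * sqrt(10)/ 77520326855387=664269196.08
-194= -194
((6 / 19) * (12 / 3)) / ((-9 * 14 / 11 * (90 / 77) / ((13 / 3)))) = -3146 / 7695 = -0.41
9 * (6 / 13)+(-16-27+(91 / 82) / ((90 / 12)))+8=-245432 / 7995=-30.70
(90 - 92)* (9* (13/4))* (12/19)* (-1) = 702/19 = 36.95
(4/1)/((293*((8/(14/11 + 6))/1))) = 40/3223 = 0.01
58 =58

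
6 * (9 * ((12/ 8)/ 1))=81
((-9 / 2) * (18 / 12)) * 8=-54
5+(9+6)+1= 21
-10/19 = -0.53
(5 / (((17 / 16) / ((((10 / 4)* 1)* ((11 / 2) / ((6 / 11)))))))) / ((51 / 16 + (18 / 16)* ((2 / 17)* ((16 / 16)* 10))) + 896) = 96800 / 734817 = 0.13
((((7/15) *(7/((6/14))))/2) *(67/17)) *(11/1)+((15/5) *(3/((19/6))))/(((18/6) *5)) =4808537/29070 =165.41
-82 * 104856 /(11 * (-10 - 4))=4299096 /77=55832.42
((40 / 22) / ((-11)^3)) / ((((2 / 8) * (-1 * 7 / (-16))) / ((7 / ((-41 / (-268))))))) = -0.57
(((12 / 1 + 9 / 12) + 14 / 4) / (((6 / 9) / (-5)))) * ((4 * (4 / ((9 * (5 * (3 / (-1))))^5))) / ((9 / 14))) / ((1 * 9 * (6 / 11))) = 2002 / 145282683375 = 0.00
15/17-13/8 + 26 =3435/136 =25.26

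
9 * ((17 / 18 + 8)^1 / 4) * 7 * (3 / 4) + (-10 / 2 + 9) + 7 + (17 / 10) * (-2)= 18121 / 160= 113.26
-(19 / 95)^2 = -1 / 25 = -0.04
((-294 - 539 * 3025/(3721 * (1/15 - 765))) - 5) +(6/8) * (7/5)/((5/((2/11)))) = -1751701071679/5870528675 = -298.39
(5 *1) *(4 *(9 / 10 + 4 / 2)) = 58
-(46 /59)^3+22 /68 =-1050255 /6982886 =-0.15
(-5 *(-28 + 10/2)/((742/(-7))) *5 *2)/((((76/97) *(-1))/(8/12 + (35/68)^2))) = 720780325/55876416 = 12.90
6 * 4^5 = 6144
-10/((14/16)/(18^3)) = -466560/7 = -66651.43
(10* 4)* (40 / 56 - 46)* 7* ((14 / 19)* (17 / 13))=-3017840 / 247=-12217.98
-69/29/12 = -23/116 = -0.20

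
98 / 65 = 1.51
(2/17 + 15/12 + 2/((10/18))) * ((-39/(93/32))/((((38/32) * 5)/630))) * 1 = -354122496/50065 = -7073.25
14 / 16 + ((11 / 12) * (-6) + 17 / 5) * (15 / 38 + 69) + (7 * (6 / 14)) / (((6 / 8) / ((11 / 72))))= -986621 / 6840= -144.24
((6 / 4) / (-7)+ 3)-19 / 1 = -227 / 14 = -16.21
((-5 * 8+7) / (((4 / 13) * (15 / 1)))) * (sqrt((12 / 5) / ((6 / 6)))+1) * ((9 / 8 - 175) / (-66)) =-48.02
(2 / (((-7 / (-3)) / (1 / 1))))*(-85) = -510 / 7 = -72.86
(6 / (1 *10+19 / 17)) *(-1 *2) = -68 / 63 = -1.08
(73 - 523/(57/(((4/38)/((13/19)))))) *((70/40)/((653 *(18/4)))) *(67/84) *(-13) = -3554149/8039736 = -0.44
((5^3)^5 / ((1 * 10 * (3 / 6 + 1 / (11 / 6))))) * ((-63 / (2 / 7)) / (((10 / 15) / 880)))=-19541381835937500 / 23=-849625297214673.91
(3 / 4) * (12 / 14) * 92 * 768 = 317952 / 7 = 45421.71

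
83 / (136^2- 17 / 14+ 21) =1162 / 259221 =0.00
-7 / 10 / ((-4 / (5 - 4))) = 7 / 40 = 0.18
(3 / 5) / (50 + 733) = 1 / 1305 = 0.00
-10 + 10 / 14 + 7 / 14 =-123 / 14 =-8.79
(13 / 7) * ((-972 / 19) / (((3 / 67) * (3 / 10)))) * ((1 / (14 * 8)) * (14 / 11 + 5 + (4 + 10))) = -26221455 / 20482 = -1280.22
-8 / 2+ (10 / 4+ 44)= 85 / 2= 42.50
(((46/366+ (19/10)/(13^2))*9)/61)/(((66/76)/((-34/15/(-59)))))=27356162/30609225075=0.00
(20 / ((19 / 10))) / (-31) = -200 / 589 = -0.34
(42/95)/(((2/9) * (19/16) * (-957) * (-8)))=126/575795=0.00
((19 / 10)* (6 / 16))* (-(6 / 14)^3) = -1539 / 27440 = -0.06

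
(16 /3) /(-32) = -1 /6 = -0.17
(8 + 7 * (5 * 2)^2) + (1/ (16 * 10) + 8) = 114561/ 160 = 716.01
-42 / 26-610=-7951 / 13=-611.62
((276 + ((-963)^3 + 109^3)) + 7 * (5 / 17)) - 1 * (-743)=-15159925048 / 17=-891760296.94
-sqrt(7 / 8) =-sqrt(14) / 4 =-0.94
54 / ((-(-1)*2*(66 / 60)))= 270 / 11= 24.55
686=686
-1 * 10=-10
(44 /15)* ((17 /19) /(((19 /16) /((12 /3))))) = 47872 /5415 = 8.84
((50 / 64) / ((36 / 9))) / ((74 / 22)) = 275 / 4736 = 0.06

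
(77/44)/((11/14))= 49/22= 2.23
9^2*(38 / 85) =3078 / 85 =36.21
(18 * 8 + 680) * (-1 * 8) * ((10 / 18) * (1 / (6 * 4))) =-4120 / 27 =-152.59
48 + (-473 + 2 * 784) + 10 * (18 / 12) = 1158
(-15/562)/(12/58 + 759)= -145/4124518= -0.00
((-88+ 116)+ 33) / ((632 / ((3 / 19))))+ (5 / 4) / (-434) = 16103 / 1302868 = 0.01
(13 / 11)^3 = 2197 / 1331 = 1.65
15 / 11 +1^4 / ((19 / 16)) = 461 / 209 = 2.21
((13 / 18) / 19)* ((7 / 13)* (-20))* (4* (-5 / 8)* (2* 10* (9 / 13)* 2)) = 28.34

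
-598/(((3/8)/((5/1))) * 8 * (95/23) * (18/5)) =-34385/513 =-67.03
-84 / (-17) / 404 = 0.01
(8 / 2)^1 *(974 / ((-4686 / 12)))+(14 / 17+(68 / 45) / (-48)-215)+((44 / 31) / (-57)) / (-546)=-86150277405151 / 384282318420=-224.18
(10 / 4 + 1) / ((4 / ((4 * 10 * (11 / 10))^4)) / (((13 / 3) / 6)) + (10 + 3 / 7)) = 149221072 / 444617951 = 0.34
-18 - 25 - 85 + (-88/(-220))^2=-3196/25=-127.84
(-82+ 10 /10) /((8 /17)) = -1377 /8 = -172.12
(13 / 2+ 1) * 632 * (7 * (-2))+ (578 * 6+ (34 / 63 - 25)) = -3963737 / 63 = -62916.46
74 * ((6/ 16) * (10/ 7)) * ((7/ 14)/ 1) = 555/ 28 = 19.82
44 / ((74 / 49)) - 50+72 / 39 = -9148 / 481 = -19.02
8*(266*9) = 19152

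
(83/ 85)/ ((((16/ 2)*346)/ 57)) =4731/ 235280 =0.02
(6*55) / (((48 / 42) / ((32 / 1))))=9240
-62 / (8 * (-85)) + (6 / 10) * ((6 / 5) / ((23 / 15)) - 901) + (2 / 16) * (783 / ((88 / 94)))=-299687461 / 688160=-435.49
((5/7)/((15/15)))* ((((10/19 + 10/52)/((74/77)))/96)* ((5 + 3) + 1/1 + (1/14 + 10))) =1737725/16377088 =0.11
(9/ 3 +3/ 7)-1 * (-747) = 5253/ 7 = 750.43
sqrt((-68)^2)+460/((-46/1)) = 58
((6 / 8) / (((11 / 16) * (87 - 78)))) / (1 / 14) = 56 / 33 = 1.70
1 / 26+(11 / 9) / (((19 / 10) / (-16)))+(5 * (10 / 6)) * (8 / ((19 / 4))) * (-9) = -607189 / 4446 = -136.57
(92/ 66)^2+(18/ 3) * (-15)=-95894/ 1089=-88.06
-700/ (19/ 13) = -9100/ 19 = -478.95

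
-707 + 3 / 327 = -77062 / 109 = -706.99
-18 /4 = -9 /2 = -4.50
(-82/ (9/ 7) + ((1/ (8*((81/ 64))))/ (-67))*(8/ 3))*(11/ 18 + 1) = -15057235/ 146529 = -102.76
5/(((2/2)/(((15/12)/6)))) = 25/24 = 1.04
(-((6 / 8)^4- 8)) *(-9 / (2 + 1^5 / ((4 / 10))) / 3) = -5.12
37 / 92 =0.40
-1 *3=-3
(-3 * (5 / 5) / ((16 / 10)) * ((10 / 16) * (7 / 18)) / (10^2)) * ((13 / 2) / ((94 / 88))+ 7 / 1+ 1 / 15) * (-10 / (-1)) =-8113 / 13536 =-0.60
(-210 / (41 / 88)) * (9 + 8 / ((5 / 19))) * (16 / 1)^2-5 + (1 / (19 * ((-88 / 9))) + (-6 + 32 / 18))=-2804902813393 / 616968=-4546269.52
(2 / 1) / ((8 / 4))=1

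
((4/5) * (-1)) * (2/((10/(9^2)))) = -324/25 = -12.96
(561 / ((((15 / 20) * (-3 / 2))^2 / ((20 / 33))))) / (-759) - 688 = -688.35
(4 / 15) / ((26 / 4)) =8 / 195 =0.04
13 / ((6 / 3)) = 13 / 2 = 6.50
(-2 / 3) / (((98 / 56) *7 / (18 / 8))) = -6 / 49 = -0.12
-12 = -12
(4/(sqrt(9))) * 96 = 128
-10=-10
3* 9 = 27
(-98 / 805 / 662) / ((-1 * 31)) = 7 / 1180015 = 0.00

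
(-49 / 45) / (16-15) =-49 / 45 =-1.09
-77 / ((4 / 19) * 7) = -209 / 4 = -52.25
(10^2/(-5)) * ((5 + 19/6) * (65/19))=-31850/57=-558.77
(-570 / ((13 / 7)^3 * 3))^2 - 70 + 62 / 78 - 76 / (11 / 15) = 112624249043 / 159284697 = 707.06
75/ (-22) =-75/ 22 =-3.41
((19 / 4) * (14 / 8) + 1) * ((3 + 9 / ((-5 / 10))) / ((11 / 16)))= -2235 / 11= -203.18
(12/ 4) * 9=27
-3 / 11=-0.27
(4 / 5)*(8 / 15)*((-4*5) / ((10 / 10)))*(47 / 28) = -1504 / 105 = -14.32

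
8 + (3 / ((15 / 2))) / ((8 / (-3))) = 157 / 20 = 7.85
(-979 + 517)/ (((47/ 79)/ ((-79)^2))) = -4846468.47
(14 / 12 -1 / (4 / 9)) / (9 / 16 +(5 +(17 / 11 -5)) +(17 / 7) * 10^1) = -4004 / 97551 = -0.04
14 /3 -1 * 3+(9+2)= 38 /3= 12.67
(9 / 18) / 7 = 1 / 14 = 0.07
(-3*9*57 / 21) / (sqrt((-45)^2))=-57 / 35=-1.63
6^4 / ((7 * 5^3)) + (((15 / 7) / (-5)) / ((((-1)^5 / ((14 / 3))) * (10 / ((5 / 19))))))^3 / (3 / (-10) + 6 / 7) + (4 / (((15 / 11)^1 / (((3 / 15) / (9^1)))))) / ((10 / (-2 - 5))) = 3024560888 / 2106570375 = 1.44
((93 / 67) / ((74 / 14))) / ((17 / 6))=3906 / 42143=0.09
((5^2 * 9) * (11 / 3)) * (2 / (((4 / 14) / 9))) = 51975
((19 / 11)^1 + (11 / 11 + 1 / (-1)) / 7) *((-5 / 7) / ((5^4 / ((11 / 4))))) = -19 / 3500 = -0.01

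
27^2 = 729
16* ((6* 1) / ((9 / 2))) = 64 / 3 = 21.33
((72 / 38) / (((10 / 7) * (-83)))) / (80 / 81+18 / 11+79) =-112266 / 573452395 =-0.00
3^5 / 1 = 243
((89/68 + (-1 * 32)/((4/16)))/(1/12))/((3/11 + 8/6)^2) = -28145205/47753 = -589.39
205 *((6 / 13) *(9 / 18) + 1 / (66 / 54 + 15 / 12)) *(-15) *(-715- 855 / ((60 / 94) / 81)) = 493676843625 / 2314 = 213343493.36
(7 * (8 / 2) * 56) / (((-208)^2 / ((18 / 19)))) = 441 / 12844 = 0.03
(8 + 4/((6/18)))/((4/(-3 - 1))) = -20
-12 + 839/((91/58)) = 47570/91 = 522.75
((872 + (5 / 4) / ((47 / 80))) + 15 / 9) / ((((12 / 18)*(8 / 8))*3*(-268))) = -1.63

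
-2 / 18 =-1 / 9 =-0.11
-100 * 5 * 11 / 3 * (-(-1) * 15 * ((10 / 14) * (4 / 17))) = -550000 / 119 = -4621.85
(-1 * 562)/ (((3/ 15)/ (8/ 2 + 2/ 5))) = -12364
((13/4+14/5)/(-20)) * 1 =-121/400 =-0.30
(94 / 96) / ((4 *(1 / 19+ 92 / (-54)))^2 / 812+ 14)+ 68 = 116814705905 / 1716104992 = 68.07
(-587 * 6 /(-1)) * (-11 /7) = -38742 /7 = -5534.57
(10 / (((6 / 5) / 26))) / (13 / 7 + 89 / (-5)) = -11375 / 837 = -13.59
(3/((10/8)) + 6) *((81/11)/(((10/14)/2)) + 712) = 1692348/275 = 6153.99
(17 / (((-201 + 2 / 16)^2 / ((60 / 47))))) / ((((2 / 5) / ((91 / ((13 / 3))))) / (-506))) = -1734163200 / 121375103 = -14.29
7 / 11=0.64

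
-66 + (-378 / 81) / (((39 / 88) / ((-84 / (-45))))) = -150326 / 1755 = -85.66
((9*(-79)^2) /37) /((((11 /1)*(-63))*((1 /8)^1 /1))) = -17.52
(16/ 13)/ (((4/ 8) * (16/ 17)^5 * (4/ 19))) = 26977283/ 1703936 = 15.83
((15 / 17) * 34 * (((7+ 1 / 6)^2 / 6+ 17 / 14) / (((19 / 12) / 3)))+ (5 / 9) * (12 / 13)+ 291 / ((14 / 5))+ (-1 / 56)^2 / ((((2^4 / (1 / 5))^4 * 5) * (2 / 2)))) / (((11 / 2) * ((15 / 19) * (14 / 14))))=152.01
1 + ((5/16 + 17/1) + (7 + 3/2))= 429/16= 26.81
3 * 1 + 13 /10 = 43 /10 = 4.30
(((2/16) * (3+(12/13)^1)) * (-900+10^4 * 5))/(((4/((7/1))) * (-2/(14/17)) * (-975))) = 24059/1352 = 17.80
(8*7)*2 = 112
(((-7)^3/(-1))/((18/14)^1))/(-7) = -343/9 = -38.11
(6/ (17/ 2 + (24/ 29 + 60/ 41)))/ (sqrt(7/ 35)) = 14268 * sqrt(5)/ 25661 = 1.24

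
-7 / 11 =-0.64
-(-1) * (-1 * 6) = -6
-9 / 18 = -1 / 2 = -0.50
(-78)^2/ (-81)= -676/ 9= -75.11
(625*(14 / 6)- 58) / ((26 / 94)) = 197447 / 39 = 5062.74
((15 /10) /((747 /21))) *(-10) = -35 /83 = -0.42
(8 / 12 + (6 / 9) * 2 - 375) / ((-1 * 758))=373 / 758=0.49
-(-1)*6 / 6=1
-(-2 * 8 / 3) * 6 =32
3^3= 27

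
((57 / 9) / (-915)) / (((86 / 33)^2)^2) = -2503611 / 16683748880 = -0.00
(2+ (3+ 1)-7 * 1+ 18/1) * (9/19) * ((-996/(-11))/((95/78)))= 11886264/19855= 598.65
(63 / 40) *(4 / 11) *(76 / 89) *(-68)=-162792 / 4895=-33.26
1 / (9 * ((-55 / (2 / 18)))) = -1 / 4455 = -0.00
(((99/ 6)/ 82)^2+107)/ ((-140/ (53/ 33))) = -152584933/ 124259520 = -1.23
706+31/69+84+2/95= 5181533/6555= 790.47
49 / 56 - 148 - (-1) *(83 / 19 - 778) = -139955 / 152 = -920.76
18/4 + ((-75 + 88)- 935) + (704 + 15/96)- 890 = -35307/32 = -1103.34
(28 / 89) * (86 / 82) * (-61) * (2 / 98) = -10492 / 25543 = -0.41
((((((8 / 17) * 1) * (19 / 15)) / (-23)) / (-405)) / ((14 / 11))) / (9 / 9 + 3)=0.00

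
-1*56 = -56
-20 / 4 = -5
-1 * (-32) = 32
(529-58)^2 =221841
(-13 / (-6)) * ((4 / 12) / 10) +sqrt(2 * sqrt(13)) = 13 / 180 +13^(1 / 4) * sqrt(2) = 2.76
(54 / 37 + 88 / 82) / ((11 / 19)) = 72998 / 16687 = 4.37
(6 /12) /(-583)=-0.00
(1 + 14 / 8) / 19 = 11 / 76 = 0.14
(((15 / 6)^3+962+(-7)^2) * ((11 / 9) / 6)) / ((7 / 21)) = 90343 / 144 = 627.38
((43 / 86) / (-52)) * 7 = -7 / 104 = -0.07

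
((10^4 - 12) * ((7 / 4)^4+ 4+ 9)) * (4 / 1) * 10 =71526565 / 8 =8940820.62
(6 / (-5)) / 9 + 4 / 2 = 28 / 15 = 1.87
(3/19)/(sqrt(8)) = 3 * sqrt(2)/76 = 0.06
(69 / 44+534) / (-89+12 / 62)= -730515 / 121132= -6.03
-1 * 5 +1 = -4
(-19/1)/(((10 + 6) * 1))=-19/16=-1.19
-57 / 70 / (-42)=19 / 980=0.02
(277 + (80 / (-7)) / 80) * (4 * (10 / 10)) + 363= 10293 / 7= 1470.43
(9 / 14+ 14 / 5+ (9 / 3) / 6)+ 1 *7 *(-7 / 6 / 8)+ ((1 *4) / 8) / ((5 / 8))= 3.72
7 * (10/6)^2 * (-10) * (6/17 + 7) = -218750/153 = -1429.74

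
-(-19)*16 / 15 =304 / 15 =20.27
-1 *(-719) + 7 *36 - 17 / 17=970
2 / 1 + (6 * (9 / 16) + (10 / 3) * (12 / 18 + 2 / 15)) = 193 / 24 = 8.04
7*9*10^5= 6300000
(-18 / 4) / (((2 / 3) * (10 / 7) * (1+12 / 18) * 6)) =-189 / 400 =-0.47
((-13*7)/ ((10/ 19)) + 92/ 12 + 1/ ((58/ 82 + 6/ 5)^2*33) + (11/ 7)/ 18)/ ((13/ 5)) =-87478834886/ 1377304929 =-63.51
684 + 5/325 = 44461/65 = 684.02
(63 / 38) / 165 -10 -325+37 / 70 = -334.46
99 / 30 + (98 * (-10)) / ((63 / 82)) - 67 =-120533 / 90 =-1339.26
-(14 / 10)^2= -49 / 25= -1.96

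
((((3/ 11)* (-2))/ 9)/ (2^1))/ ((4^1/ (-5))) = 5/ 132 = 0.04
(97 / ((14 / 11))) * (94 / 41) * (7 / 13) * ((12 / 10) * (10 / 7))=601788 / 3731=161.29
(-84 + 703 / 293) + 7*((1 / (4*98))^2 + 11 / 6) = -1326920689 / 19295808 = -68.77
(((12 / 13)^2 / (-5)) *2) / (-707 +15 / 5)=9 / 18590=0.00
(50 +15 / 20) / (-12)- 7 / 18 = -665 / 144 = -4.62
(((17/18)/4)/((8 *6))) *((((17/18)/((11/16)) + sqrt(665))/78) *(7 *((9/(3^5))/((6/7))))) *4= 14161/135104112 + 833 *sqrt(665)/10917504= 0.00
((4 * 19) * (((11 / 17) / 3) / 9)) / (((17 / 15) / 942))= 1312520 / 867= 1513.86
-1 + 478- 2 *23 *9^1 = 63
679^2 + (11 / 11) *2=461043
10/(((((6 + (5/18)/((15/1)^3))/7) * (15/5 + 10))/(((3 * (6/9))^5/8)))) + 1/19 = 65585713/18006547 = 3.64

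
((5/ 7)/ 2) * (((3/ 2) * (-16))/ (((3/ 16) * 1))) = -320/ 7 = -45.71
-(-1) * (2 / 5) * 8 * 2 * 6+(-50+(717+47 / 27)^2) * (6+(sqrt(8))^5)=3765610516 / 1215+48199217408 * sqrt(2) / 729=96602679.37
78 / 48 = 13 / 8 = 1.62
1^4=1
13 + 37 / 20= 297 / 20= 14.85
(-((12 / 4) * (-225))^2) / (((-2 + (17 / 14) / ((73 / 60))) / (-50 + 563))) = 119438904375 / 512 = 233279110.11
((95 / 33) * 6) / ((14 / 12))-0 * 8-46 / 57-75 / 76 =228427 / 17556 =13.01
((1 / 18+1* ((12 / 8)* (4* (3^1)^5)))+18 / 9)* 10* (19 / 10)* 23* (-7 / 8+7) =562755053 / 144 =3908021.20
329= 329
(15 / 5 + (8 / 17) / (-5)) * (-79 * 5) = -19513 / 17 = -1147.82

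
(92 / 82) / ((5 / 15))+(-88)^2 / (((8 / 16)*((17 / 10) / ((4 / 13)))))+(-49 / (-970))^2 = 23927878411661 / 8525494900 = 2806.63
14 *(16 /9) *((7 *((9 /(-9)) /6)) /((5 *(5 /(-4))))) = 3136 /675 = 4.65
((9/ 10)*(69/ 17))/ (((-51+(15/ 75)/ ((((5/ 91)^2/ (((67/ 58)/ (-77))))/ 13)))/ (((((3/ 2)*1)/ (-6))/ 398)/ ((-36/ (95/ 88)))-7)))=1766087452425/ 4414803524864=0.40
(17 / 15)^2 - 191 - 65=-57311 / 225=-254.72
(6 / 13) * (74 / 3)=148 / 13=11.38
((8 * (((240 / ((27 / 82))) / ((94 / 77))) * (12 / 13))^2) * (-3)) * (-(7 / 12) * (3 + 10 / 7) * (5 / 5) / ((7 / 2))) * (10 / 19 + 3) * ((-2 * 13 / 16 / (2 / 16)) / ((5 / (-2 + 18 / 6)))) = -242257685626880 / 4910607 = -49333551.97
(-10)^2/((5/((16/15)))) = 64/3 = 21.33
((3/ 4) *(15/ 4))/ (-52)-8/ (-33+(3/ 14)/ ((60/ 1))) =1447925/ 7686848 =0.19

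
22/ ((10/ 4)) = 8.80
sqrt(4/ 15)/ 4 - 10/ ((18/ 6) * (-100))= 0.16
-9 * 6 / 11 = -54 / 11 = -4.91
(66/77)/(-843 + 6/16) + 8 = 125816/15729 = 8.00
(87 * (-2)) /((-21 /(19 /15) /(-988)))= -10369.30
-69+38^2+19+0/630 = 1394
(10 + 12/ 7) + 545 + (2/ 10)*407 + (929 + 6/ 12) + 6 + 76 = 115473/ 70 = 1649.61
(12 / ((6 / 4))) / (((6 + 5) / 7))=56 / 11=5.09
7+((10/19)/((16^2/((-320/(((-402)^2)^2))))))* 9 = 771868538759/110266934112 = 7.00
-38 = -38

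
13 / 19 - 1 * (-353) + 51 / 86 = 354.28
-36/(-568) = 0.06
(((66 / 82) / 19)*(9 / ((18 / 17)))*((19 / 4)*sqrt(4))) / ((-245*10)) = -0.00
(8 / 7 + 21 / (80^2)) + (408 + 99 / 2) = 20547347 / 44800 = 458.65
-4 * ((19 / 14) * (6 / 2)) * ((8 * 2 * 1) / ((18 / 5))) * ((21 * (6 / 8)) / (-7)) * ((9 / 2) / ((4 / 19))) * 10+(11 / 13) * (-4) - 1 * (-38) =3170925 / 91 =34845.33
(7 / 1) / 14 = 1 / 2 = 0.50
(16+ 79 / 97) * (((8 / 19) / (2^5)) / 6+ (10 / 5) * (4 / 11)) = 5967829 / 486552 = 12.27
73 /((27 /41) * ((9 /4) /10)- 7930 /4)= -119720 /3251057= -0.04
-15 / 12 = -5 / 4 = -1.25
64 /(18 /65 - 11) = -4160 /697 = -5.97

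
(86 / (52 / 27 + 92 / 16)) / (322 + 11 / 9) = 83592 / 2411561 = 0.03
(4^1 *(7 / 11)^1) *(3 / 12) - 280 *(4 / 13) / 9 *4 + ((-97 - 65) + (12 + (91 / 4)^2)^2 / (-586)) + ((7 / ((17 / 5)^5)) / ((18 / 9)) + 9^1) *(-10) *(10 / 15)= -202382820496720711 / 274132631545344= -738.27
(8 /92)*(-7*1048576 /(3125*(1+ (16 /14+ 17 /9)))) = -462422016 /9128125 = -50.66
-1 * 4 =-4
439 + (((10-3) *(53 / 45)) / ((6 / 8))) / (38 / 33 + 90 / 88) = 819283 / 1845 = 444.06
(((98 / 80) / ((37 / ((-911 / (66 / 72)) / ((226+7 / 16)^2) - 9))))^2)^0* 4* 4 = 16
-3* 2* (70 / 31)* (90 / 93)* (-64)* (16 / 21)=614400 / 961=639.33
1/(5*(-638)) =-1/3190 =-0.00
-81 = -81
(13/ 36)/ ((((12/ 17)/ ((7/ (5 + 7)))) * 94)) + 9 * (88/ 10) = 192976951/ 2436480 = 79.20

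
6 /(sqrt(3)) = 2 * sqrt(3) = 3.46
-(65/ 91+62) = -439/ 7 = -62.71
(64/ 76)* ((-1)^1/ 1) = -16/ 19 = -0.84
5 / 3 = 1.67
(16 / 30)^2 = 64 / 225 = 0.28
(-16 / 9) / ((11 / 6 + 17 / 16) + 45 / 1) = -256 / 6897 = -0.04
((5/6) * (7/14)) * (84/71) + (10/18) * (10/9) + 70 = 408955/5751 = 71.11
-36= -36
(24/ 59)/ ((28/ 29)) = 174/ 413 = 0.42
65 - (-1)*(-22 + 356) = 399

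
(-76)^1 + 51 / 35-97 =-6004 / 35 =-171.54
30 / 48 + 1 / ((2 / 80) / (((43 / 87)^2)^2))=1380465125 / 458318088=3.01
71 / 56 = 1.27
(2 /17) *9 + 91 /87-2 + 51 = 75584 /1479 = 51.10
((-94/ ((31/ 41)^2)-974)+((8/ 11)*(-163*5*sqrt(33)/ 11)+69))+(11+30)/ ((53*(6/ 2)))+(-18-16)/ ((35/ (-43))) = -5494485062/ 5347965-6520*sqrt(33)/ 121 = -1336.94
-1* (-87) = 87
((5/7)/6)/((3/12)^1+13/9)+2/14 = 13/61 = 0.21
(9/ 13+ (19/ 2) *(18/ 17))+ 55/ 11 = 3481/ 221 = 15.75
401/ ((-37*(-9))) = 401/ 333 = 1.20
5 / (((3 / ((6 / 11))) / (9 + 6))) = 150 / 11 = 13.64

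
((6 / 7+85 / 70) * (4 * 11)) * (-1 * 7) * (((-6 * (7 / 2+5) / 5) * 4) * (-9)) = -1171368 / 5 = -234273.60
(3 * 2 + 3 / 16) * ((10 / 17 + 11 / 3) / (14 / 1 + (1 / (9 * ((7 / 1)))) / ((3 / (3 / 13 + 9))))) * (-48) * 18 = -1619.12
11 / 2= 5.50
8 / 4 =2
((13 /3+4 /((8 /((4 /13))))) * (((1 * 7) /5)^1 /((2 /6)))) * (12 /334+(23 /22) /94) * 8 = 7962010 /1122407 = 7.09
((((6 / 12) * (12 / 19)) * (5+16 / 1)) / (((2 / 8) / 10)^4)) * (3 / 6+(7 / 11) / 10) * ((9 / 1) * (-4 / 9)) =-7999488000 / 209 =-38275062.20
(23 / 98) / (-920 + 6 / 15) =-115 / 450604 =-0.00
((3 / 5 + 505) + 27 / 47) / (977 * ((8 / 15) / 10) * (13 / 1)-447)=1784265 / 812113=2.20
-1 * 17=-17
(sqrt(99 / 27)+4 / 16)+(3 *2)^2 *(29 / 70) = sqrt(33) / 3+2123 / 140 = 17.08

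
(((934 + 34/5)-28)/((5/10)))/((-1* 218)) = -4564/545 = -8.37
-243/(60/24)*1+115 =17.80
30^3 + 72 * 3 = 27216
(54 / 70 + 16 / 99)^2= 10452289 / 12006225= 0.87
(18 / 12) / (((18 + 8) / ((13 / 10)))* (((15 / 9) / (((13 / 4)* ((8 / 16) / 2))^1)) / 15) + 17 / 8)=1404 / 4549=0.31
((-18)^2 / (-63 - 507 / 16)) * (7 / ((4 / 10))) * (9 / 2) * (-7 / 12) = 15876 / 101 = 157.19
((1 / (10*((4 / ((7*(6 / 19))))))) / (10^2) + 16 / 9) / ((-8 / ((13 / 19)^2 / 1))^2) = 17370486029 / 2852466048000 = 0.01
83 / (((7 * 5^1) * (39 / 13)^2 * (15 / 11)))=913 / 4725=0.19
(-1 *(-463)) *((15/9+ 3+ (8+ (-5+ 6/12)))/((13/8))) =90748/39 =2326.87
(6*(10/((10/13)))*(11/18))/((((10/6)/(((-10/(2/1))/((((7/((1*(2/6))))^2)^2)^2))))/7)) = -143/5403265623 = -0.00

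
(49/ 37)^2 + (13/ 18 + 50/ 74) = 77665/ 24642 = 3.15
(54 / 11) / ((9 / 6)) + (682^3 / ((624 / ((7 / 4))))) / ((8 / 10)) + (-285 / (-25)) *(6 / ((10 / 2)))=381654595301 / 343200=1112047.19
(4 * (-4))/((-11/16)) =23.27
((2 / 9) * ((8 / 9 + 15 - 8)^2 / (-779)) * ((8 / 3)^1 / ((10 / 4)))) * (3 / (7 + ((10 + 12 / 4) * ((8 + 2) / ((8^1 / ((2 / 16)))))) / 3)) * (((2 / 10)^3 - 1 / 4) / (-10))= -0.00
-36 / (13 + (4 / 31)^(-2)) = -576 / 1169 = -0.49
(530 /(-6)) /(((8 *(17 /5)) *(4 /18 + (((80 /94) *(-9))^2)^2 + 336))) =-19396731975 /22566664240016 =-0.00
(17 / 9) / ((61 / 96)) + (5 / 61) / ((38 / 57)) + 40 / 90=3887 / 1098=3.54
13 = 13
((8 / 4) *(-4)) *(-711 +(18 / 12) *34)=5280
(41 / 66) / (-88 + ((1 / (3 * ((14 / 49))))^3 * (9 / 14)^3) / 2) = -2624 / 370821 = -0.01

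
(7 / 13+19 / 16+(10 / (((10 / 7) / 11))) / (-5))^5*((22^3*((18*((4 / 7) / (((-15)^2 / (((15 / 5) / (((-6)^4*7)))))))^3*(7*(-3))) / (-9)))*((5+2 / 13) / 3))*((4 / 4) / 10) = -51868482276395056280401877 / 2383960674215020013568000000000000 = -0.00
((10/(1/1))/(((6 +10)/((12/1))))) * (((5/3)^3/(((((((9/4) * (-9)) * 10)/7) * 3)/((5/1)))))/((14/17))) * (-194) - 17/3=1018232/2187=465.58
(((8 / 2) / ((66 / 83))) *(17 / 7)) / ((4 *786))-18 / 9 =-724853 / 363132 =-2.00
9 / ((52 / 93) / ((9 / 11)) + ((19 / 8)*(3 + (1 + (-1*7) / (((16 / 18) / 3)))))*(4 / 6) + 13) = -241056 / 465761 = -0.52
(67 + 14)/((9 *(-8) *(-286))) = 9/2288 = 0.00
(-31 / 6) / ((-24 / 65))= 2015 / 144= 13.99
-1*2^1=-2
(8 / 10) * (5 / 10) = 2 / 5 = 0.40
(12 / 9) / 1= 4 / 3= 1.33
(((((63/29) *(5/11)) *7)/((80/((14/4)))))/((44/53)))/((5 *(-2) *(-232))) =163611/1042032640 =0.00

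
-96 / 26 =-3.69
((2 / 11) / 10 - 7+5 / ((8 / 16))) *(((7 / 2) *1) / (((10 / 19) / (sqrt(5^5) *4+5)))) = 11039 / 110+22078 *sqrt(5) / 11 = 4588.35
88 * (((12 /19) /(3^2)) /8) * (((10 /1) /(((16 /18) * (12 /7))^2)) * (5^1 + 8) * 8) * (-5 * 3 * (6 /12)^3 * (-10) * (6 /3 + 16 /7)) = 16891875 /608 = 27782.69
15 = 15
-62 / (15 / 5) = -62 / 3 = -20.67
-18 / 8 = -9 / 4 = -2.25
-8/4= -2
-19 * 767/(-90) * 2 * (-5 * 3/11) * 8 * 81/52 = -60534/11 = -5503.09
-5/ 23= -0.22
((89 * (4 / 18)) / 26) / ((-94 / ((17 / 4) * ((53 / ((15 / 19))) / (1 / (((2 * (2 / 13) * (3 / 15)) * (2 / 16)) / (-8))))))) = 1523591 / 686275200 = 0.00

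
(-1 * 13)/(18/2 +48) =-0.23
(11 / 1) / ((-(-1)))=11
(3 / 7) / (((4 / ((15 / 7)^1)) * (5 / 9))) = 81 / 196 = 0.41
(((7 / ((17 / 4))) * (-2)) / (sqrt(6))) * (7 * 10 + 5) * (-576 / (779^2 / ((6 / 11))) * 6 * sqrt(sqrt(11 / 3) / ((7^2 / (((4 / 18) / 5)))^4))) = 0.00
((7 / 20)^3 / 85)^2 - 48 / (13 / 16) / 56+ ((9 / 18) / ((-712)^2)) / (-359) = -126230242550170591299 / 119655779297600000000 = -1.05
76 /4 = 19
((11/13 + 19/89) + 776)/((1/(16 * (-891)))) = -11077762.18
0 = 0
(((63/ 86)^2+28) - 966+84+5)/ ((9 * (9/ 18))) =-2091745/ 11094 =-188.55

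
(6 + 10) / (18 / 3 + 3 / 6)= 32 / 13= 2.46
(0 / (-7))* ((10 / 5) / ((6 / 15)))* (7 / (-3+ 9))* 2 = 0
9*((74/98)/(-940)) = -333/46060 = -0.01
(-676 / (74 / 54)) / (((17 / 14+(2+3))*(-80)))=0.99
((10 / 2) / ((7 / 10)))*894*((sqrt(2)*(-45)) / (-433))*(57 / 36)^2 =2352.85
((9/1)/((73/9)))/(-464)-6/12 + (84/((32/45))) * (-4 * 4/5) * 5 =-1890.50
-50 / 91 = -0.55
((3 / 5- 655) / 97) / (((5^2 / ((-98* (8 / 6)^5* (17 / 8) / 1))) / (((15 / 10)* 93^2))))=335267652608 / 109125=3072326.71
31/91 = 0.34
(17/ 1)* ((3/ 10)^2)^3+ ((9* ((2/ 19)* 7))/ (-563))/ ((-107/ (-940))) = -104255232453/ 1144579000000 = -0.09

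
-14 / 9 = -1.56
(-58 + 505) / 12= 149 / 4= 37.25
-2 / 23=-0.09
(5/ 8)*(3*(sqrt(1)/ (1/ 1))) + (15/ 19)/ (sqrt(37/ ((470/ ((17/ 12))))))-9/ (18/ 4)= -1/ 8 + 30*sqrt(886890)/ 11951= 2.24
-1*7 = -7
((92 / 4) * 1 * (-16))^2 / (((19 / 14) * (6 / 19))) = 315989.33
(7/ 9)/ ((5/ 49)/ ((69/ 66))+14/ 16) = 0.80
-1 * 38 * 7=-266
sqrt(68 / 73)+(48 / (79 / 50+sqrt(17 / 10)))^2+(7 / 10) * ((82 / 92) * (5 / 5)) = -4550400000 * sqrt(170) / 3964081+2 * sqrt(1241) / 73+27798091291247 / 1823477260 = 278.63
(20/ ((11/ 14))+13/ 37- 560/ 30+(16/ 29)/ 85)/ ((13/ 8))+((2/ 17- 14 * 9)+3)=-4635955537/ 39126945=-118.48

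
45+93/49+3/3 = 2347/49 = 47.90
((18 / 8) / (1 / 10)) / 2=45 / 4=11.25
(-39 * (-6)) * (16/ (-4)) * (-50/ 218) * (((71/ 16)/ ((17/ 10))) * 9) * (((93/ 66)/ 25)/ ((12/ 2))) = 3862755/ 81532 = 47.38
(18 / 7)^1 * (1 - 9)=-20.57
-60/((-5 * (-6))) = -2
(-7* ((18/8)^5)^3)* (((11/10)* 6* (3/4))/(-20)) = 332208.71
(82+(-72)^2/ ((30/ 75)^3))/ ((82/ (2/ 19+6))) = 4702756/ 779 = 6036.91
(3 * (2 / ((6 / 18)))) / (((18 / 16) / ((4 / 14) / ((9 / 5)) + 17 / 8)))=2302 / 63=36.54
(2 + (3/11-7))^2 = 2704/121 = 22.35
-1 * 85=-85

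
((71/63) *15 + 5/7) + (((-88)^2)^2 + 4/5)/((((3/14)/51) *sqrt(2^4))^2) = 22292251030751/105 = 212307152673.82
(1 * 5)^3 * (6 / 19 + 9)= 22125 / 19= 1164.47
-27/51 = -9/17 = -0.53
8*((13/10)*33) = 343.20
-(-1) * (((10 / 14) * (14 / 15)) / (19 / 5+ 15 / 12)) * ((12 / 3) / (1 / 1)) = 160 / 303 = 0.53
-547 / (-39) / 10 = 547 / 390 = 1.40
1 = 1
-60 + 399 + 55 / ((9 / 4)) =3271 / 9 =363.44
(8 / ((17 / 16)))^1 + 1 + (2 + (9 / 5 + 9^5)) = 5020213 / 85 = 59061.33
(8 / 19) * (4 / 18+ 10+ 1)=808 / 171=4.73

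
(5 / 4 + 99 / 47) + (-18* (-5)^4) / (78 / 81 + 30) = -14144371 / 39292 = -359.98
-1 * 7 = -7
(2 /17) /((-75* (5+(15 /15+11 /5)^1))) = -2 /10455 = -0.00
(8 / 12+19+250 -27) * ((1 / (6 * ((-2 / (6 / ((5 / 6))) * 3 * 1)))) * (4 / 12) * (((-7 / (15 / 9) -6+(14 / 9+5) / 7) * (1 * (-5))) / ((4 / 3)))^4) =-58906676396893 / 2500470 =-23558241.61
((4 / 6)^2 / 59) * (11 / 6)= 22 / 1593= 0.01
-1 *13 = -13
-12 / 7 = -1.71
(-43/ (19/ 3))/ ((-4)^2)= -129/ 304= -0.42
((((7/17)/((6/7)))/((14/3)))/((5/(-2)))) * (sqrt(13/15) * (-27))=63 * sqrt(195)/850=1.03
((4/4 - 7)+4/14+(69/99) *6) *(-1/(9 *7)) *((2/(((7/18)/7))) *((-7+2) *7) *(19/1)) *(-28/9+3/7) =7577960/4851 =1562.14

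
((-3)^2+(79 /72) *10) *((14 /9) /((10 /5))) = 5033 /324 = 15.53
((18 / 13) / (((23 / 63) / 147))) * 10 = 1666980 / 299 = 5575.18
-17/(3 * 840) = -17/2520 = -0.01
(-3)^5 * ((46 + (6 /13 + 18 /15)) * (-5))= 752814 /13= 57908.77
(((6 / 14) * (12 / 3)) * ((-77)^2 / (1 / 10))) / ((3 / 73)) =2473240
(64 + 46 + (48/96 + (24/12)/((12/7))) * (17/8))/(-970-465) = -545/6888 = -0.08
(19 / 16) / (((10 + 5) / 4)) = 19 / 60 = 0.32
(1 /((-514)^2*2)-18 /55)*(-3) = 28533003 /29061560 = 0.98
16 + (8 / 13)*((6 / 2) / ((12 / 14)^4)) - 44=-17255 / 702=-24.58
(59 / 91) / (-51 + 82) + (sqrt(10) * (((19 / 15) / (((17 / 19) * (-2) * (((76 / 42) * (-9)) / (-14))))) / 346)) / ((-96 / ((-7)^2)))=0.02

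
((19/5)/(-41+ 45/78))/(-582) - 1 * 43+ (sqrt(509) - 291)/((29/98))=-45516779662/44346945+ 98 * sqrt(509)/29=-950.14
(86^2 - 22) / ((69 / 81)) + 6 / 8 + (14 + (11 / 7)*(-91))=784593 / 92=8528.18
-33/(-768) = 11/256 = 0.04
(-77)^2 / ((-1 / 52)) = -308308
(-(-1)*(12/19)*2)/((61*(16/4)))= 6/1159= 0.01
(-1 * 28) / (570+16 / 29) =-406 / 8273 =-0.05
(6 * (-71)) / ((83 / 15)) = -6390 / 83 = -76.99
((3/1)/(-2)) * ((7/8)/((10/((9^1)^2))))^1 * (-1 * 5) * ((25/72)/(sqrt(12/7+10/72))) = 14175 * sqrt(3269)/59776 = 13.56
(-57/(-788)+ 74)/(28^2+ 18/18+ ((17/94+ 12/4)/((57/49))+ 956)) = 156370551/3681114026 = 0.04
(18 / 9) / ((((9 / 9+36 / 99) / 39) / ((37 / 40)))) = 5291 / 100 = 52.91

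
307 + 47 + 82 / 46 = 8183 / 23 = 355.78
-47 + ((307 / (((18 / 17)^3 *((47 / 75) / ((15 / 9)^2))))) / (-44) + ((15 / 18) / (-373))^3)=-137170371585485147 / 1877655007822176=-73.05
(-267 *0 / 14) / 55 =0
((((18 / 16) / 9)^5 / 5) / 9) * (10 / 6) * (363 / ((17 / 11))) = 0.00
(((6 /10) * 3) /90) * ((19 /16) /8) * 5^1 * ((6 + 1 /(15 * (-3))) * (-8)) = -5111 /7200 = -0.71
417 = 417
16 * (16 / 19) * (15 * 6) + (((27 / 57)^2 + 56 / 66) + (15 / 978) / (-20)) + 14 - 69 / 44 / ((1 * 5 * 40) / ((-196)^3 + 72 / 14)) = 40959030346001 / 679636650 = 60266.07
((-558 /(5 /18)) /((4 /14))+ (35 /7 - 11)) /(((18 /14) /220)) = -3612224 /3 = -1204074.67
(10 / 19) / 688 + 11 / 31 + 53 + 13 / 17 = 54.12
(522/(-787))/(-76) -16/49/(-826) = 5521105/605207722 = 0.01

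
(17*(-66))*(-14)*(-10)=-157080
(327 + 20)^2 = 120409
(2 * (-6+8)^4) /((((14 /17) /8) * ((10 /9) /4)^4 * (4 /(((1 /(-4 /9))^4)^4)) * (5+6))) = 206680312803967789617 /403701760000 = 511962872.80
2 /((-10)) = -1 /5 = -0.20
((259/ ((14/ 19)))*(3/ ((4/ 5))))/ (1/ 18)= 94905/ 4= 23726.25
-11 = -11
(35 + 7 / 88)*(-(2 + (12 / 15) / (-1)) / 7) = -1323 / 220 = -6.01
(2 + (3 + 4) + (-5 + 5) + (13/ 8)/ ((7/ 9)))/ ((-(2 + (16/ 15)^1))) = -405/ 112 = -3.62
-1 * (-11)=11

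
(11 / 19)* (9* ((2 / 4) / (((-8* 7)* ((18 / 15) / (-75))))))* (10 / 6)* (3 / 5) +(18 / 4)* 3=16.41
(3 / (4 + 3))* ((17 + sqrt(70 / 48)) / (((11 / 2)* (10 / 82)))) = 41* sqrt(210) / 770 + 4182 / 385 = 11.63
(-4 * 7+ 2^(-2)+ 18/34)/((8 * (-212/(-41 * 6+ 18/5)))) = -560853/144160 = -3.89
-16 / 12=-4 / 3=-1.33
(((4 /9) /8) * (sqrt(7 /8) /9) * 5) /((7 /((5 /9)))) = 25 * sqrt(14) /40824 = 0.00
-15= -15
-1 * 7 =-7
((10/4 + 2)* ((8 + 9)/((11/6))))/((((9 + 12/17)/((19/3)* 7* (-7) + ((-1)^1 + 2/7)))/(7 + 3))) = -11326488/847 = -13372.48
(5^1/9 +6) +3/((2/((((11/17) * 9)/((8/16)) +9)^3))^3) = 2183372381259938974861661/8538327107784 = 255714304886.43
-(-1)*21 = 21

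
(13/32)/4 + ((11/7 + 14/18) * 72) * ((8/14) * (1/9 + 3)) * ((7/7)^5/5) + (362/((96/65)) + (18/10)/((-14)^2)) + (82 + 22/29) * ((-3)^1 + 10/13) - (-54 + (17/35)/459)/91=1335551671/11007360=121.33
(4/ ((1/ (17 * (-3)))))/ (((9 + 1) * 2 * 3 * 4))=-17/ 20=-0.85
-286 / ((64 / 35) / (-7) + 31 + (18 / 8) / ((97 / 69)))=-27187160 / 3074173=-8.84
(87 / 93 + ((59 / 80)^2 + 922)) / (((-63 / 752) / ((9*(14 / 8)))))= -8611260617 / 49600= -173614.13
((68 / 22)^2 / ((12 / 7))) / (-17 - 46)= -289 / 3267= -0.09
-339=-339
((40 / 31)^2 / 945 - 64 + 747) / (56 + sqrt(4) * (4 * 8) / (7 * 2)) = 11.28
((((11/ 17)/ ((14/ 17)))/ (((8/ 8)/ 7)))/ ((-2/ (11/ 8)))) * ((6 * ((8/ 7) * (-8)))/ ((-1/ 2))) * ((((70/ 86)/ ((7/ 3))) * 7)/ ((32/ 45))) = -245025/ 172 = -1424.56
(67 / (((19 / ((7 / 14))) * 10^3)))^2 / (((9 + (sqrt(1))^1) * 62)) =4489 / 895280000000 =0.00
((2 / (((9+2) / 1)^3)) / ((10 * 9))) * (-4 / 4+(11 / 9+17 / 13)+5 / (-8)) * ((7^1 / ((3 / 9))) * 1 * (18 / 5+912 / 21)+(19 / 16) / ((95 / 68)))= 138383 / 9266400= 0.01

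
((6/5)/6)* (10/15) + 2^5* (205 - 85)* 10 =576002/15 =38400.13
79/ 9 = 8.78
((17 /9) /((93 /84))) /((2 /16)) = 3808 /279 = 13.65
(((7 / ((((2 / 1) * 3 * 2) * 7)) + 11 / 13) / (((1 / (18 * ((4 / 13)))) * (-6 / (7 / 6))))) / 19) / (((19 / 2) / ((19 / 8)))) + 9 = 692561 / 77064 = 8.99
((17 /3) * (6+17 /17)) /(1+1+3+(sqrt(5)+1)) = 238 /31 - 119 * sqrt(5) /93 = 4.82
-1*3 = -3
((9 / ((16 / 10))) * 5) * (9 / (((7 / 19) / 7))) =38475 / 8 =4809.38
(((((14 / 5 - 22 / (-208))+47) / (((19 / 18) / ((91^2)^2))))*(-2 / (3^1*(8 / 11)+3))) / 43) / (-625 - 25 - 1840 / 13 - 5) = 58726430826063 / 1607406650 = 36534.89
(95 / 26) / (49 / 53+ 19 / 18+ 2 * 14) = 45315 / 371813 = 0.12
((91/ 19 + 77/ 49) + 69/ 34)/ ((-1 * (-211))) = 0.04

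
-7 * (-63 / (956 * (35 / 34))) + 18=44091 / 2390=18.45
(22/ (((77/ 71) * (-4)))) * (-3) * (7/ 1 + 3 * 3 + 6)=2343/ 7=334.71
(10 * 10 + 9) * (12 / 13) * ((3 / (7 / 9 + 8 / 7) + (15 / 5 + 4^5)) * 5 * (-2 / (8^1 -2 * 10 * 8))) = 203485560 / 29887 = 6808.50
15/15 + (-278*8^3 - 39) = -142374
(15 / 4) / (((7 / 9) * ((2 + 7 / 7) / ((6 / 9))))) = 15 / 14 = 1.07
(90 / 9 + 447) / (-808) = -0.57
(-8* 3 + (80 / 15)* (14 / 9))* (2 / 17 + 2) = -1696 / 51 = -33.25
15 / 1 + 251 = 266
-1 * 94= -94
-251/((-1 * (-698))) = -251/698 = -0.36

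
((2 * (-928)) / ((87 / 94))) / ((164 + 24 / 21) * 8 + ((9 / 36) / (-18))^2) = -72769536 / 47941639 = -1.52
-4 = -4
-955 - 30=-985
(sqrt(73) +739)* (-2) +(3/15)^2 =-36949/25 - 2* sqrt(73) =-1495.05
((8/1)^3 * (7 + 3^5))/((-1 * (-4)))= 32000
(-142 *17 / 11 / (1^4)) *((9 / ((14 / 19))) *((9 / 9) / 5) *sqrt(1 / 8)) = -206397 *sqrt(2) / 1540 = -189.54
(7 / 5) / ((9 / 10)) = 14 / 9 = 1.56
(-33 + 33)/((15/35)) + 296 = 296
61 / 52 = 1.17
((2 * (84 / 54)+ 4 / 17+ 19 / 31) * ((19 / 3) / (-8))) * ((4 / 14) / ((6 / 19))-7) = 5708816 / 298809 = 19.11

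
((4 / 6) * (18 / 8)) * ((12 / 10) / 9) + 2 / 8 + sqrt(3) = 9 / 20 + sqrt(3) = 2.18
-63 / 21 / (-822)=1 / 274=0.00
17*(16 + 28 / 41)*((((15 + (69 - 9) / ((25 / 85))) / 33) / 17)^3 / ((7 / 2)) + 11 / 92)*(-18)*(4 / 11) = -7080603608808 / 27930474649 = -253.51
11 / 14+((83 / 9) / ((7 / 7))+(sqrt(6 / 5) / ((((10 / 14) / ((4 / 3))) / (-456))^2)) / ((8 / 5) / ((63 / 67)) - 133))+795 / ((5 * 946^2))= 564254555 / 56379708 - 1141152768 * sqrt(30) / 1033975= -6034.97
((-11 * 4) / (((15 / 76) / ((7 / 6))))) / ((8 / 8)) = -260.09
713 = 713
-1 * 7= -7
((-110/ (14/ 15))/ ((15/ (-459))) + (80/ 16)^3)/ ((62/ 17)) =222020/ 217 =1023.13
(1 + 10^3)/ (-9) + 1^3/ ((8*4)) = -32023/ 288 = -111.19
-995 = -995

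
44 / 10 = 22 / 5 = 4.40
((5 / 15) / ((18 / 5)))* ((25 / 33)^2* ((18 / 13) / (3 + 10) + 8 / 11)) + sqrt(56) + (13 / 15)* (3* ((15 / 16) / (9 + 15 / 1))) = 1020582301 / 6996502656 + 2* sqrt(14) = 7.63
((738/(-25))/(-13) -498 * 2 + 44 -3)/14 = -309637/4550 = -68.05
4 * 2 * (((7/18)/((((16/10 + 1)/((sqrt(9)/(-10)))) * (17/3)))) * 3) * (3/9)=-14/221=-0.06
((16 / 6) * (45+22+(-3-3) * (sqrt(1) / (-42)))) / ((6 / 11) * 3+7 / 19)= 89.31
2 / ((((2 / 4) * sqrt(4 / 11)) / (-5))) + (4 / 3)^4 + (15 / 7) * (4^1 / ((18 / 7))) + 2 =688 / 81 -10 * sqrt(11) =-24.67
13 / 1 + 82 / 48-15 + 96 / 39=677 / 312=2.17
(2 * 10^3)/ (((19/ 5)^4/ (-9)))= -11250000/ 130321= -86.33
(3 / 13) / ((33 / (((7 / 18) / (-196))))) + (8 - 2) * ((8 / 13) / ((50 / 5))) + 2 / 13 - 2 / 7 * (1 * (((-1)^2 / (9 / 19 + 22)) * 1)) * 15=51142057 / 153873720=0.33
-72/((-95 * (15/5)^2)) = 8/95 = 0.08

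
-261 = -261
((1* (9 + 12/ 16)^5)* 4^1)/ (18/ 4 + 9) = 3341637/ 128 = 26106.54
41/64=0.64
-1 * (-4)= 4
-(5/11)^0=-1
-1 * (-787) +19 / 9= 7102 / 9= 789.11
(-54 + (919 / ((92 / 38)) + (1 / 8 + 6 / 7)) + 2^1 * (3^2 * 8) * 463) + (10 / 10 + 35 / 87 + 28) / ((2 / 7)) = 67101.48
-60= -60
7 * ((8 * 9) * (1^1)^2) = 504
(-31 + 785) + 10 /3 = 2272 /3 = 757.33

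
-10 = -10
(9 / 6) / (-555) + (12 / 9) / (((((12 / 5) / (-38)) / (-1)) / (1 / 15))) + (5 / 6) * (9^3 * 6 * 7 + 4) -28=254662463 / 9990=25491.74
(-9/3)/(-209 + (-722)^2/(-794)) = 1191/343615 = 0.00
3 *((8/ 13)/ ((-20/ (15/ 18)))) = -1/ 13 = -0.08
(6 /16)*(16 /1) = 6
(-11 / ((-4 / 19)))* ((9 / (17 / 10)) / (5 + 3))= 9405 / 272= 34.58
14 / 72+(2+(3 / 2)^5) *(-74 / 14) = -101839 / 2016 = -50.52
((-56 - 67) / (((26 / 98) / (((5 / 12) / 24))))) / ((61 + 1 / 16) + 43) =-2009 / 25974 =-0.08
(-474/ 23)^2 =224676/ 529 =424.72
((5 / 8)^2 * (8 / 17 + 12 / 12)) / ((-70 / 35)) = -625 / 2176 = -0.29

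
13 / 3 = 4.33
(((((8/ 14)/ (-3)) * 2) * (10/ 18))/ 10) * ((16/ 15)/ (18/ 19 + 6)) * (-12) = 1216/ 31185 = 0.04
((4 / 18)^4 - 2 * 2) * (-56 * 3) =1468768 / 2187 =671.59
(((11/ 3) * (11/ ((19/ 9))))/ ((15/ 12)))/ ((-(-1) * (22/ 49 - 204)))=-35574/ 473765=-0.08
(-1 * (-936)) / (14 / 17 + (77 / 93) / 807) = 1194211512 / 1052023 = 1135.16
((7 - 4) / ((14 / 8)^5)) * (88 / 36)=22528 / 50421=0.45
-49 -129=-178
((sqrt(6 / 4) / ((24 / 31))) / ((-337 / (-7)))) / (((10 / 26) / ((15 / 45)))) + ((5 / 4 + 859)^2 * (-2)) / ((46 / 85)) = -1006440885 / 368 + 2821 * sqrt(6) / 242640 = -2734893.68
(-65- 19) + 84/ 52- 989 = -13928/ 13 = -1071.38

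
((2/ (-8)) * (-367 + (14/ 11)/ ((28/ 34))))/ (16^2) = 1005/ 2816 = 0.36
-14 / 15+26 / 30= -1 / 15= -0.07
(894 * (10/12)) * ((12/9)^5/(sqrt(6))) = 381440 * sqrt(6)/729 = 1281.66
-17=-17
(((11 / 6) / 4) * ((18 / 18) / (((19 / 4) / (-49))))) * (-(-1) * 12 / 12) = -4.73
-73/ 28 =-2.61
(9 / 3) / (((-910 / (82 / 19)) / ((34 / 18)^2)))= -11849 / 233415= -0.05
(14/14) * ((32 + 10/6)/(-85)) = -101/255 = -0.40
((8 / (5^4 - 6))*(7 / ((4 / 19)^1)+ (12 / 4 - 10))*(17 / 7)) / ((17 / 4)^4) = 0.00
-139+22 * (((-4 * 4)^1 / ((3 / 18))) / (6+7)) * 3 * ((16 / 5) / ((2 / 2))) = -110411 / 65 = -1698.63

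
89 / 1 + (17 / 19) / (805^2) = 1095810292 / 12312475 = 89.00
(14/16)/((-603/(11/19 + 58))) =-2597/30552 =-0.09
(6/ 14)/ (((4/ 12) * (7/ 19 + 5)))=57/ 238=0.24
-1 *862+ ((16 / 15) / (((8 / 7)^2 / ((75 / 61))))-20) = -214963 / 244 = -881.00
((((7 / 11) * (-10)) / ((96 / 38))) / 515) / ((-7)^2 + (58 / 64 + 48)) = -532 / 10649067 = -0.00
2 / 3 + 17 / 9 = 23 / 9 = 2.56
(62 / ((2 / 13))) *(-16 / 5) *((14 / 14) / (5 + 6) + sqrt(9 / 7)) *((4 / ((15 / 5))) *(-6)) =51584 / 55 + 154752 *sqrt(7) / 35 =12636.04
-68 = -68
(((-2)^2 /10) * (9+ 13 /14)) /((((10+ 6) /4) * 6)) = 139 /840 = 0.17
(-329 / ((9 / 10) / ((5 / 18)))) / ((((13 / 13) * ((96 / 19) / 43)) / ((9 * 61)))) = -409909325 / 864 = -474432.09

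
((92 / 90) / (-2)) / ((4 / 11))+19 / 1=3167 / 180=17.59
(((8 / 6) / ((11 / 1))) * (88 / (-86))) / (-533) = 16 / 68757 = 0.00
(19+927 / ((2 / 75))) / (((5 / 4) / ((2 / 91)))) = 21404 / 35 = 611.54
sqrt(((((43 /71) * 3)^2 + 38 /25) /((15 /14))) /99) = sqrt(1403516730) /175725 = 0.21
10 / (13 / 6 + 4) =60 / 37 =1.62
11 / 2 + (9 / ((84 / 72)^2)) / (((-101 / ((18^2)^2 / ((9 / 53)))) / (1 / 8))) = -50019113 / 9898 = -5053.46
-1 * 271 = -271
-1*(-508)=508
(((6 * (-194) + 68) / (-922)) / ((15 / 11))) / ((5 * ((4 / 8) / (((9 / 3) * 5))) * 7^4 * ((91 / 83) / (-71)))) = -71046008 / 503621755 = -0.14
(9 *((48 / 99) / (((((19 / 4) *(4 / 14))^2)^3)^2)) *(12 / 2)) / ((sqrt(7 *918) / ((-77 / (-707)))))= 0.00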